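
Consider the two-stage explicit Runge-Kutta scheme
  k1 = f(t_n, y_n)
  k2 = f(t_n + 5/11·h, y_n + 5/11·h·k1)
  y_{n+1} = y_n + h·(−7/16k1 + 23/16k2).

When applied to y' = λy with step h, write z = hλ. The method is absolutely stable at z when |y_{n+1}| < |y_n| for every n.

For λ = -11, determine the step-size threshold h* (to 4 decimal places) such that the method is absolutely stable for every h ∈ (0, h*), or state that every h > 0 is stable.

(-1.5304,0); λ=-11 ⇒ h* = (176/115)/11 = 0.1391.

Set f=λy, z=hλ:
  k1=λy_n ⇒ h·k1=z·y_n;  k2=λ(1+5/11z)y_n ⇒ h·k2=z(1+5/11z)y_n
  y_{n+1}/y_n = 1 − 7/16z + 23/16z(1+5/11z) = 1 + z + 115/176z²
  ⇒ R(z) = 1 + z + 115/176z².

Find x<0 with |R(x)|<1.
x=-0.39: |R|=0.7094
R=1: x+115/176x²=0 ⇒ x=−176/115=-1.5304; min R=1−1/(4·115/176)=0.6174>−1
Confirm numerically:
  x=-1.365: |R|=0.85245 <1
  x=-1.122: |R|=0.70057 <1
  x=-1.047: |R|=0.66927 <1
  x=-0.971: |R|=0.64506 <1
  x=-2.077: |R|=1.74176 >1
  x=-2.068: |R|=1.72639 >1
  x=-1.798: |R|=1.31434 >1
So |R|<1 on (-1.5304, 0).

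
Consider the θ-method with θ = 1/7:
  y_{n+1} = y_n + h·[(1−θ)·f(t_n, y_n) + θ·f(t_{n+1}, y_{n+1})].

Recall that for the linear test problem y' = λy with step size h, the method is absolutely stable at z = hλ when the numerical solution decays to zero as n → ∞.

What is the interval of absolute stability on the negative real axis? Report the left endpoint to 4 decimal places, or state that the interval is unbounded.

On y'=λy, z=hλ:
  y_{n+1} = y_n + z·[6/7·y_n + 1/7·y_{n+1}] ⇒ (1 − 1/7z)y_{n+1} = (1 + 6/7z)y_n
  ⇒ R(z) = (1 + 6/7z)/(1 − 1/7z).

Solve |R(x)|<1 on ℝ⁻.
x=-1: |R|=0.1250
R=−1: 1+6/7x = −1+1/7x ⇒ -5/7x=2 ⇒ x=2/(-5/7)=-2.8000
Confirm numerically:
  x=-2.338: |R|=0.75262 <1
  x=-2.261: |R|=0.70899 <1
  x=-1.868: |R|=0.47452 <1
  x=-3.183: |R|=1.18806 >1
  x=-3.145: |R|=1.17003 >1
Stable set (-2.8000, 0).

z∈(-2.8000,0).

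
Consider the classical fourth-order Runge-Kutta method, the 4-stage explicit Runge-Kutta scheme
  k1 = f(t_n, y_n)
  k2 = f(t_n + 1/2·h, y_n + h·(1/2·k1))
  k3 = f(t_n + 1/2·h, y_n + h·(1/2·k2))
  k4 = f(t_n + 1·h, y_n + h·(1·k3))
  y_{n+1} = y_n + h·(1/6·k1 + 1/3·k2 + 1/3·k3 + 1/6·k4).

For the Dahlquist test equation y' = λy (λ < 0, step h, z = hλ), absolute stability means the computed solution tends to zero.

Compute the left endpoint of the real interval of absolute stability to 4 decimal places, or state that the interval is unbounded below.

z* = -2.7853.

Set f=λy, z=hλ:
  order 4, 4-stage ⇒ R(z)=1+z+z^2/2+z^3/6+z^4/24
  (e.g. R(-1.37)=0.28667, |R|=0.28667)

Need |R(x)|<1, x<0.
x=-1.37: |R|=0.2867
|R(-3.06)|=1.4996 |R(-2.26)|=0.4569 |R(-2.21)|=0.4270
Bisect:
  x_lo=-3.4638 |R|=2.6068  x_hi=-0.2762 |R|=0.7587
  mid=-1.87001 |R|=0.29810 →hi
  mid=-2.66692 |R|=0.83572 →hi
  mid=-3.06538 |R|=1.51120 →lo
  mid=-2.86615 |R|=1.12891 →lo
  mid=-2.76654 |R|=0.97209 →hi
  mid=-2.81635 |R|=1.04784 →lo
  mid=-2.79144 |R|=1.00931 →lo
  ...
  [-2.78541,-2.78522] ⇒ x*=-2.7853
Interval (-2.7853, 0).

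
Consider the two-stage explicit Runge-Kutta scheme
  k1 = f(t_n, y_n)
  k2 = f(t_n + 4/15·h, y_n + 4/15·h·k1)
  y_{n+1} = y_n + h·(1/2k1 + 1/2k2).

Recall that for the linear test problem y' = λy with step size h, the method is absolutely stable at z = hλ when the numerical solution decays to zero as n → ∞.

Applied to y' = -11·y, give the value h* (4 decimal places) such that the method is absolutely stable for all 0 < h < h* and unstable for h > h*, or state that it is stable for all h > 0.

(-7.5000,0); λ=-11 ⇒ h* = (15/2)/11 = 0.6818.

Test eqn y'=λy, z=hλ:
  k1=λy_n ⇒ h·k1=z·y_n;  k2=λ(1+4/15z)y_n ⇒ h·k2=z(1+4/15z)y_n
  y_{n+1}/y_n = 1 + 1/2z + 1/2z(1+4/15z) = 1 + z + 2/15z²
  Hence R(z) = 1 + z + 2/15z².

Solve |R(x)|<1 on ℝ⁻.
x=-1.22: |R|=0.0215
R=1: x+2/15x²=0 ⇒ x=−15/2=-7.5000; min R=1−1/(4·2/15)=-0.8750>−1
Confirm numerically:
  x=-7.395: |R|=0.89647 <1
  x=-5.375: |R|=0.52292 <1
  x=-3.739: |R|=0.87498 <1
  x=-7.950: |R|=1.47700 >1
  x=-7.544: |R|=1.04426 >1
Interval (-7.5000, 0).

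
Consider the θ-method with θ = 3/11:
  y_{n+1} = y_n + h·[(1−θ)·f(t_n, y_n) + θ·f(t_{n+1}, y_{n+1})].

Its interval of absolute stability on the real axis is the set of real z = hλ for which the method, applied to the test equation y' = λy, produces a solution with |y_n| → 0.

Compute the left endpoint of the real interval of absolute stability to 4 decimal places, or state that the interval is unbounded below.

z* = -4.4000.

On y'=λy, z=hλ:
  y_{n+1} = y_n + z·[8/11·y_n + 3/11·y_{n+1}] ⇒ (1 − 3/11z)y_{n+1} = (1 + 8/11z)y_n
  R(z) = (1 + 8/11z)/(1 − 3/11z).

Boundary: |R(x)|=1, x<0.
x=-0.8: |R|=0.3433
R=−1: 1+8/11x = −1+3/11x ⇒ -5/11x=2 ⇒ x=2/(-5/11)=-4.4000
Confirm numerically:
  x=-4.162: |R|=0.94933 <1
  x=-3.088: |R|=0.67627 <1
  x=-3.075: |R|=0.67244 <1
  x=-4.709: |R|=1.06149 >1
  x=-4.557: |R|=1.03182 >1
  x=-4.445: |R|=1.00925 >1
Stable set (-4.4000, 0).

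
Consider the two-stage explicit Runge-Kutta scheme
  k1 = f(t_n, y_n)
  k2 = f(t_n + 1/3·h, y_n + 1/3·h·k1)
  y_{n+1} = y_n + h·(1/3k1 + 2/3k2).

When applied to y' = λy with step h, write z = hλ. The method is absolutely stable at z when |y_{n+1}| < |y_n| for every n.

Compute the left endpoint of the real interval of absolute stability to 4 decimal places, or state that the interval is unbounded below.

left endpoint -4.5000.

Test eqn y'=λy, z=hλ:
  k1=λy_n ⇒ h·k1=z·y_n;  k2=λ(1+1/3z)y_n ⇒ h·k2=z(1+1/3z)y_n
  y_{n+1}/y_n = 1 + 1/3z + 2/3z(1+1/3z) = 1 + z + 2/9z²
  ⇒ R(z) = 1 + z + 2/9z².

Solve |R(x)|<1 on ℝ⁻.
x=-1.28: |R|=0.0841
R=1: x+2/9x²=0 ⇒ x=−9/2=-4.5000; min R=1−1/(4·2/9)=-0.1250>−1
Confirm numerically:
  x=-3.589: |R|=0.27343 <1
  x=-3.243: |R|=0.09412 <1
  x=-3.167: |R|=0.06186 <1
  x=-4.607: |R|=1.10954 >1
  x=-4.525: |R|=1.02514 >1
So |R|<1 on (-4.5000, 0).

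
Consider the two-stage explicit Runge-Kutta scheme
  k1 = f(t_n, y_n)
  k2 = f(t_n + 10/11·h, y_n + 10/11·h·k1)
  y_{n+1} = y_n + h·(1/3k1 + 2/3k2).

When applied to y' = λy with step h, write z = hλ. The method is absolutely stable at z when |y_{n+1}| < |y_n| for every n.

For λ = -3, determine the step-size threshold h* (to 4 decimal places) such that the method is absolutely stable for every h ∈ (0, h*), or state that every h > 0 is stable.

(-1.6500,0); λ=-3 ⇒ h* = (33/20)/3 = 0.5500.

With y'=λy (z=hλ):
  k1=λy_n ⇒ h·k1=z·y_n;  k2=λ(1+10/11z)y_n ⇒ h·k2=z(1+10/11z)y_n
  y_{n+1}/y_n = 1 + 1/3z + 2/3z(1+10/11z) = 1 + z + 20/33z²
  R(z) = 1 + z + 20/33z².

Need |R(x)|<1, x<0.
x=-1.38: |R|=0.7742
R=1: x+20/33x²=0 ⇒ x=−33/20=-1.6500; min R=1−1/(4·20/33)=0.5875>−1
Confirm numerically:
  x=-1.210: |R|=0.67733 <1
  x=-1.102: |R|=0.63400 <1
  x=-0.900: |R|=0.59091 <1
  x=-1.932: |R|=1.33020 >1
  x=-1.757: |R|=1.11394 >1
Interval (-1.6500, 0).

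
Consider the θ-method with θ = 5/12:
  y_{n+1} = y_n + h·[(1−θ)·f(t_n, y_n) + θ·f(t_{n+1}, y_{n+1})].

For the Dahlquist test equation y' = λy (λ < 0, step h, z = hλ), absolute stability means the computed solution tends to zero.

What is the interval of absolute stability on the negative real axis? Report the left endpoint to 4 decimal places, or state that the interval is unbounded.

With y'=λy (z=hλ):
  y_{n+1} = y_n + z·[7/12·y_n + 5/12·y_{n+1}] ⇒ (1 − 5/12z)y_{n+1} = (1 + 7/12z)y_n
  Hence R(z) = (1 + 7/12z)/(1 − 5/12z).

Boundary: |R(x)|=1, x<0.
x=-1.11: |R|=0.2410
R=−1: 1+7/12x = −1+5/12x ⇒ -1/6x=2 ⇒ x=2/(-1/6)=-12.0000
Confirm numerically:
  x=-11.835: |R|=0.99536 <1
  x=-10.731: |R|=0.96134 <1
  x=-10.133: |R|=0.94041 <1
  x=-12.435: |R|=1.01173 >1
  x=-12.172: |R|=1.00472 >1
  x=-12.079: |R|=1.00218 >1
Stable set (-12.0000, 0).

z∈(-12.0000,0).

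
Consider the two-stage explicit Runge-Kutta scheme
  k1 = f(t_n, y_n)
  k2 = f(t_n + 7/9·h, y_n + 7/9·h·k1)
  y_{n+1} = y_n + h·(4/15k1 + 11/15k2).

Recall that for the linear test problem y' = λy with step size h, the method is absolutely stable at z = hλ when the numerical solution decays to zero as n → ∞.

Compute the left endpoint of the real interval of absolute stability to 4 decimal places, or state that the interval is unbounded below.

Set f=λy, z=hλ:
  k1=λy_n ⇒ h·k1=z·y_n;  k2=λ(1+7/9z)y_n ⇒ h·k2=z(1+7/9z)y_n
  y_{n+1}/y_n = 1 + 4/15z + 11/15z(1+7/9z) = 1 + z + 77/135z²
  Hence R(z) = 1 + z + 77/135z².

Need |R(x)|<1, x<0.
x=-1.14: |R|=0.6013
R=1: x+77/135x²=0 ⇒ x=−135/77=-1.7532; min R=1−1/(4·77/135)=0.5617>−1
Confirm numerically:
  x=-1.723: |R|=0.97028 <1
  x=-1.632: |R|=0.88714 <1
  x=-0.866: |R|=0.56175 <1
  x=-0.786: |R|=0.56637 <1
  x=-2.289: |R|=1.69947 >1
  x=-1.838: |R|=1.08885 >1
  x=-1.823: |R|=1.07253 >1
Interval (-1.7532, 0).

z* = -1.7532.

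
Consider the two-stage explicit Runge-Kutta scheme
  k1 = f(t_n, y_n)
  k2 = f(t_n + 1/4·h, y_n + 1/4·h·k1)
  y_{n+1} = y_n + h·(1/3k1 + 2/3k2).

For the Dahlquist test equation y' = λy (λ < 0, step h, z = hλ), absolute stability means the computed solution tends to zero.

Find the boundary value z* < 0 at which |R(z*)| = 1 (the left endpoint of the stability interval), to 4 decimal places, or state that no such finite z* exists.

z* = -6.0000.

On y'=λy, z=hλ:
  k1=λy_n ⇒ h·k1=z·y_n;  k2=λ(1+1/4z)y_n ⇒ h·k2=z(1+1/4z)y_n
  y_{n+1}/y_n = 1 + 1/3z + 2/3z(1+1/4z) = 1 + z + 1/6z²
  so R(z) = 1 + z + 1/6z².

Need |R(x)|<1, x<0.
x=-1.3: |R|=0.0183
R=1: x+1/6x²=0 ⇒ x=−6=-6.0000; min R=1−1/(4·1/6)=-0.5000>−1
Confirm numerically:
  x=-5.823: |R|=0.82822 <1
  x=-3.664: |R|=0.42652 <1
  x=-2.405: |R|=0.44100 <1
  x=-6.531: |R|=1.57799 >1
  x=-6.317: |R|=1.33375 >1
Stable set (-6.0000, 0).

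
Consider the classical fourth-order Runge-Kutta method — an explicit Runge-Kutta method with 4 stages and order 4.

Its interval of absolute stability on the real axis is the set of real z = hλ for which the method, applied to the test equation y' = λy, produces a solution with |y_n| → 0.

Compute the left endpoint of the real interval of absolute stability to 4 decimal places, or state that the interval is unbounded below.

left endpoint -2.7853.

Set f=λy, z=hλ:
  order 4, 4-stage ⇒ R(z)=1+z+z^2/2+z^3/6+z^4/24
  (e.g. R(-1.01)=0.37169, |R|=0.37169)

Need |R(x)|<1, x<0.
x=-1.01: |R|=0.3717
|R(-2.3)|=0.4832 |R(-1.26)|=0.3054 |R(-0.77)|=0.4650
Bisect:
  x_lo=-3.5359 |R|=2.8606  x_hi=-0.2105 |R|=0.8102
  mid=-1.87320 |R|=0.29878 →hi
  mid=-2.70456 |R|=0.88495 →hi
  mid=-3.12025 |R|=1.63416 →lo
  mid=-2.91241 |R|=1.20918 →lo
  mid=-2.80849 |R|=1.03553 →lo
  mid=-2.75653 |R|=0.95749 →hi
  mid=-2.78251 |R|=0.99580 →hi
  ...
  [-2.78535,-2.78514] ⇒ x*=-2.7853
Stable set (-2.7853, 0).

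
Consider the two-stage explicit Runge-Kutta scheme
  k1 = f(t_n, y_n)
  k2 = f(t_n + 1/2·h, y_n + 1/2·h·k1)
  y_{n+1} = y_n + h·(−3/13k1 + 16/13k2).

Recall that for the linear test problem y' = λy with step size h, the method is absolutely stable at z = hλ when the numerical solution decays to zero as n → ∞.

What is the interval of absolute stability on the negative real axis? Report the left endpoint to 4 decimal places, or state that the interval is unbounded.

With y'=λy (z=hλ):
  k1=λy_n ⇒ h·k1=z·y_n;  k2=λ(1+1/2z)y_n ⇒ h·k2=z(1+1/2z)y_n
  y_{n+1}/y_n = 1 − 3/13z + 16/13z(1+1/2z) = 1 + z + 8/13z²
  so R(z) = 1 + z + 8/13z².

Need |R(x)|<1, x<0.
x=-1.6: |R|=0.9754
R=1: x+8/13x²=0 ⇒ x=−13/8=-1.6250; min R=1−1/(4·8/13)=0.5938>−1
Confirm numerically:
  x=-1.361: |R|=0.77889 <1
  x=-1.115: |R|=0.65006 <1
  x=-1.045: |R|=0.62702 <1
  x=-0.819: |R|=0.59378 <1
  x=-1.732: |R|=1.11405 >1
  x=-1.711: |R|=1.09055 >1
Stable set (-1.6250, 0).

z∈(-1.6250,0).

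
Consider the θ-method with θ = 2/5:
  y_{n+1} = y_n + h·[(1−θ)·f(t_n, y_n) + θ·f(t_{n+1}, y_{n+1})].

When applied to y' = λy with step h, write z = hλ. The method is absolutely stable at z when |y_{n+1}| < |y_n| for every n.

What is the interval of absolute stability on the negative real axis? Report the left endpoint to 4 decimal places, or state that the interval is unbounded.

z∈(-10.0000,0).

Test eqn y'=λy, z=hλ:
  y_{n+1} = y_n + z·[3/5·y_n + 2/5·y_{n+1}] ⇒ (1 − 2/5z)y_{n+1} = (1 + 3/5z)y_n
  ⇒ R(z) = (1 + 3/5z)/(1 − 2/5z).

Need |R(x)|<1, x<0.
x=-0.68: |R|=0.4654
R=−1: 1+3/5x = −1+2/5x ⇒ -1/5x=2 ⇒ x=2/(-1/5)=-10.0000
Confirm numerically:
  x=-8.281: |R|=0.92028 <1
  x=-4.520: |R|=0.60969 <1
  x=-4.212: |R|=0.56883 <1
  x=-10.472: |R|=1.01819 >1
  x=-10.173: |R|=1.00683 >1
So |R|<1 on (-10.0000, 0).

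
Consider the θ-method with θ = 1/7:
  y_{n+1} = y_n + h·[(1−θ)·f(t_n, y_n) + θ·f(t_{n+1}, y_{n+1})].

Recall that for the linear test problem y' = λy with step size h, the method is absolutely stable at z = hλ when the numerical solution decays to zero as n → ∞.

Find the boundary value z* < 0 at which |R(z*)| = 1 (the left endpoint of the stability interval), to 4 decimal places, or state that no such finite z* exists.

On y'=λy, z=hλ:
  y_{n+1} = y_n + z·[6/7·y_n + 1/7·y_{n+1}] ⇒ (1 − 1/7z)y_{n+1} = (1 + 6/7z)y_n
  R(z) = (1 + 6/7z)/(1 − 1/7z).

Need |R(x)|<1, x<0.
x=-0.69: |R|=0.3719
R=−1: 1+6/7x = −1+1/7x ⇒ -5/7x=2 ⇒ x=2/(-5/7)=-2.8000
Confirm numerically:
  x=-2.176: |R|=0.65998 <1
  x=-1.833: |R|=0.45262 <1
  x=-1.524: |R|=0.25153 <1
  x=-1.523: |R|=0.25085 <1
  x=-3.058: |R|=1.12826 >1
  x=-3.034: |R|=1.11660 >1
  x=-2.971: |R|=1.08575 >1
Interval (-2.8000, 0).

z* = -2.8000.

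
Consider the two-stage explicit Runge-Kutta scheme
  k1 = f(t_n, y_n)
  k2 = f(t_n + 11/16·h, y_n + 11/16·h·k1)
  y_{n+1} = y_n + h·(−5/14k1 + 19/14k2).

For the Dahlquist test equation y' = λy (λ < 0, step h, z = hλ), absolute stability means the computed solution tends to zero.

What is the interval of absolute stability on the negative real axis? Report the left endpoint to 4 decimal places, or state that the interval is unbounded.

Test eqn y'=λy, z=hλ:
  k1=λy_n ⇒ h·k1=z·y_n;  k2=λ(1+11/16z)y_n ⇒ h·k2=z(1+11/16z)y_n
  y_{n+1}/y_n = 1 − 5/14z + 19/14z(1+11/16z) = 1 + z + 209/224z²
  ⇒ R(z) = 1 + z + 209/224z².

Solve |R(x)|<1 on ℝ⁻.
x=-0.88: |R|=0.8425
R=1: x+209/224x²=0 ⇒ x=−224/209=-1.0718; min R=1−1/(4·209/224)=0.7321>−1
Confirm numerically:
  x=-1.000: |R|=0.93304 <1
  x=-0.742: |R|=0.77170 <1
  x=-0.732: |R|=0.76794 <1
  x=-0.471: |R|=0.73599 <1
  x=-1.376: |R|=1.39059 >1
  x=-1.122: |R|=1.05258 >1
Interval (-1.0718, 0).

(-1.0718, 0).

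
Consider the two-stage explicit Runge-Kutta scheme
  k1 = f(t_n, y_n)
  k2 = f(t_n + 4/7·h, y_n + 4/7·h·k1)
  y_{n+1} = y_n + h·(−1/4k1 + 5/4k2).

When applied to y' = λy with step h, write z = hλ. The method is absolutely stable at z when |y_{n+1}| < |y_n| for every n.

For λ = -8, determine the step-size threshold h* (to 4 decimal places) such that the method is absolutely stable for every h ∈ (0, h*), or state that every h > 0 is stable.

(-1.4000,0); λ=-8 ⇒ h* = (7/5)/8 = 0.1750.

With y'=λy (z=hλ):
  k1=λy_n ⇒ h·k1=z·y_n;  k2=λ(1+4/7z)y_n ⇒ h·k2=z(1+4/7z)y_n
  y_{n+1}/y_n = 1 − 1/4z + 5/4z(1+4/7z) = 1 + z + 5/7z²
  Hence R(z) = 1 + z + 5/7z².

Find x<0 with |R(x)|<1.
x=-1.43: |R|=1.0306
R=1: x+5/7x²=0 ⇒ x=−7/5=-1.4000; min R=1−1/(4·5/7)=0.6500>−1
Confirm numerically:
  x=-1.304: |R|=0.91058 <1
  x=-1.102: |R|=0.76543 <1
  x=-1.099: |R|=0.76372 <1
  x=-0.919: |R|=0.68426 <1
  x=-1.989: |R|=1.83680 >1
  x=-1.957: |R|=1.77861 >1
  x=-1.644: |R|=1.28653 >1
Interval (-1.4000, 0).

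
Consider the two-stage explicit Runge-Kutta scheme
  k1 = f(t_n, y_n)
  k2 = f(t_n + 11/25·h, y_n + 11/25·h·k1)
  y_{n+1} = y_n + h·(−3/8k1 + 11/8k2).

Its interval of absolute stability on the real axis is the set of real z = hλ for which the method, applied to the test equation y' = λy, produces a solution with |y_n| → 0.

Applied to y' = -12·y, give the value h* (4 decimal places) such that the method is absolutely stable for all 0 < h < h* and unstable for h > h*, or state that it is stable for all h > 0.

(-1.6529,0); λ=-12 ⇒ h* = (200/121)/12 = 0.1377.

With y'=λy (z=hλ):
  k1=λy_n ⇒ h·k1=z·y_n;  k2=λ(1+11/25z)y_n ⇒ h·k2=z(1+11/25z)y_n
  y_{n+1}/y_n = 1 − 3/8z + 11/8z(1+11/25z) = 1 + z + 121/200z²
  so R(z) = 1 + z + 121/200z².

Solve |R(x)|<1 on ℝ⁻.
x=-0.54: |R|=0.6364
R=1: x+121/200x²=0 ⇒ x=−200/121=-1.6529; min R=1−1/(4·121/200)=0.5868>−1
Confirm numerically:
  x=-1.208: |R|=0.67485 <1
  x=-1.203: |R|=0.67256 <1
  x=-0.941: |R|=0.59472 <1
  x=-0.804: |R|=0.58708 <1
  x=-1.954: |R|=1.35596 >1
  x=-1.818: |R|=1.18160 >1
So |R|<1 on (-1.6529, 0).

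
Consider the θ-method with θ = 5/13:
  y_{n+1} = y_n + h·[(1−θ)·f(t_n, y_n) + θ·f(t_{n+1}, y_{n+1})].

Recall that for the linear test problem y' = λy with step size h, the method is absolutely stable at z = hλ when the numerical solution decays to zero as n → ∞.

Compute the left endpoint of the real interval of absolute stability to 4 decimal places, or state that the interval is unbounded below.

Test eqn y'=λy, z=hλ:
  y_{n+1} = y_n + z·[8/13·y_n + 5/13·y_{n+1}] ⇒ (1 − 5/13z)y_{n+1} = (1 + 8/13z)y_n
  so R(z) = (1 + 8/13z)/(1 − 5/13z).

Solve |R(x)|<1 on ℝ⁻.
x=-0.69: |R|=0.4547
R=−1: 1+8/13x = −1+5/13x ⇒ -3/13x=2 ⇒ x=2/(-3/13)=-8.6667
Confirm numerically:
  x=-6.611: |R|=0.86609 <1
  x=-5.707: |R|=0.78623 <1
  x=-5.348: |R|=0.74947 <1
  x=-9.114: |R|=1.02291 >1
  x=-9.095: |R|=1.02198 >1
  x=-9.038: |R|=1.01914 >1
Stable set (-8.6667, 0).

z* = -8.6667.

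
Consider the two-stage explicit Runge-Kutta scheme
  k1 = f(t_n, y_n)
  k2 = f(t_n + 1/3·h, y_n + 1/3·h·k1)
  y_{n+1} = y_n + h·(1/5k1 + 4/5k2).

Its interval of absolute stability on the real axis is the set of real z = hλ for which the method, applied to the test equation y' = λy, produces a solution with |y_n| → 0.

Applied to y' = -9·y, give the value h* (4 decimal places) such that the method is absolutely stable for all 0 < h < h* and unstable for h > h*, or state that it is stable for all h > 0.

(-3.7500,0); λ=-9 ⇒ h* = (15/4)/9 = 0.4167.

Set f=λy, z=hλ:
  k1=λy_n ⇒ h·k1=z·y_n;  k2=λ(1+1/3z)y_n ⇒ h·k2=z(1+1/3z)y_n
  y_{n+1}/y_n = 1 + 1/5z + 4/5z(1+1/3z) = 1 + z + 4/15z²
  R(z) = 1 + z + 4/15z².

Find x<0 with |R(x)|<1.
x=-1.66: |R|=0.0748
R=1: x+4/15x²=0 ⇒ x=−15/4=-3.7500; min R=1−1/(4·4/15)=0.0625>−1
Confirm numerically:
  x=-3.371: |R|=0.65930 <1
  x=-2.646: |R|=0.22102 <1
  x=-2.474: |R|=0.15818 <1
  x=-2.367: |R|=0.12705 <1
  x=-4.182: |R|=1.48177 >1
  x=-4.055: |R|=1.32981 >1
Stable set (-3.7500, 0).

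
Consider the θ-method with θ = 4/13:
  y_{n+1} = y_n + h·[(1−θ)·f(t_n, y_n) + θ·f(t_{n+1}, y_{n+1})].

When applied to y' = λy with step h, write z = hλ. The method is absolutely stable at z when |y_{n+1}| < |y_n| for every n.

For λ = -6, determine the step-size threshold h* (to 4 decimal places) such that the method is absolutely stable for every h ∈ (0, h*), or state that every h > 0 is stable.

On y'=λy, z=hλ:
  y_{n+1} = y_n + z·[9/13·y_n + 4/13·y_{n+1}] ⇒ (1 − 4/13z)y_{n+1} = (1 + 9/13z)y_n
  so R(z) = (1 + 9/13z)/(1 − 4/13z).

Find x<0 with |R(x)|<1.
x=-1.24: |R|=0.1024
R=−1: 1+9/13x = −1+4/13x ⇒ -5/13x=2 ⇒ x=2/(-5/13)=-5.2000
Confirm numerically:
  x=-3.723: |R|=0.73523 <1
  x=-3.034: |R|=0.56914 <1
  x=-2.293: |R|=0.34444 <1
  x=-2.129: |R|=0.28635 <1
  x=-5.726: |R|=1.07325 >1
  x=-5.682: |R|=1.06745 >1
  x=-5.480: |R|=1.04009 >1
Interval (-5.2000, 0).

(-5.2000,0); λ=-6 ⇒ h* = (26/5)/6 = 0.8667.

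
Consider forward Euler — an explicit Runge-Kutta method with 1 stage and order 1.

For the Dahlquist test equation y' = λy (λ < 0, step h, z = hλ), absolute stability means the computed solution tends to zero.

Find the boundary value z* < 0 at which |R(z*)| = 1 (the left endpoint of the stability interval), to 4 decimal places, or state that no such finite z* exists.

With y'=λy (z=hλ):
  order 1, 1-stage ⇒ R(z)=1+z
  (e.g. R(-1.69)=-0.69000, |R|=0.69000)

Solve |R(x)|<1 on ℝ⁻.
x=-1.69: |R|=0.6900
|R(-2.08)|=1.0800 |R(-0.94)|=0.0600 |R(-0.79)|=0.2100
Bisect:
  x_lo=-2.3027 |R|=1.3027  x_hi=-0.3261 |R|=0.6739
  mid=-1.31440 |R|=0.31440 →hi
  mid=-1.80856 |R|=0.80856 →hi
  mid=-2.05564 |R|=1.05564 →lo
  mid=-1.93210 |R|=0.93210 →hi
  mid=-1.99387 |R|=0.99387 →hi
  mid=-2.02475 |R|=1.02475 →lo
  mid=-2.00931 |R|=1.00931 →lo
  mid=-2.00159 |R|=1.00159 →lo
  ...
  [-2.00002,-1.99990] ⇒ x*=-2.0000
So |R|<1 on (-2.0000, 0).

z* = -2.0000.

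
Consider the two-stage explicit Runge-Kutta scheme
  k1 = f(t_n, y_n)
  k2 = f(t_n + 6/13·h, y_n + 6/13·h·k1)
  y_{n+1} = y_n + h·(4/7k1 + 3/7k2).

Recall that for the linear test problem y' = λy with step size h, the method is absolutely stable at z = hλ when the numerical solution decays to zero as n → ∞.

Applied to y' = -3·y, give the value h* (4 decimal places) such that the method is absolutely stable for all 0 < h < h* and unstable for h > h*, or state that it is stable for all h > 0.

(-5.0556,0); λ=-3 ⇒ h* = (91/18)/3 = 1.6852.

On y'=λy, z=hλ:
  k1=λy_n ⇒ h·k1=z·y_n;  k2=λ(1+6/13z)y_n ⇒ h·k2=z(1+6/13z)y_n
  y_{n+1}/y_n = 1 + 4/7z + 3/7z(1+6/13z) = 1 + z + 18/91z²
  R(z) = 1 + z + 18/91z².

Find x<0 with |R(x)|<1.
x=-0.38: |R|=0.6486
R=1: x+18/91x²=0 ⇒ x=−91/18=-5.0556; min R=1−1/(4·18/91)=-0.2639>−1
Confirm numerically:
  x=-5.032: |R|=0.97655 <1
  x=-4.731: |R|=0.69628 <1
  x=-4.312: |R|=0.36580 <1
  x=-3.190: |R|=0.17715 <1
  x=-5.539: |R|=1.52967 >1
  x=-5.206: |R|=1.15492 >1
  x=-5.117: |R|=1.06219 >1
Stable set (-5.0556, 0).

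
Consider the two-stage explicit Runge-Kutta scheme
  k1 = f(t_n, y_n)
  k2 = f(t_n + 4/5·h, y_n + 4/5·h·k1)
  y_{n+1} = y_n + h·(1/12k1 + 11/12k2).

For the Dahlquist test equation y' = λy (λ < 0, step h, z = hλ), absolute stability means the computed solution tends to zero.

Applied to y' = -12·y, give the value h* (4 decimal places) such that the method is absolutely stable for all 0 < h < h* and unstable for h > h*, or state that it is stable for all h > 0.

Test eqn y'=λy, z=hλ:
  k1=λy_n ⇒ h·k1=z·y_n;  k2=λ(1+4/5z)y_n ⇒ h·k2=z(1+4/5z)y_n
  y_{n+1}/y_n = 1 + 1/12z + 11/12z(1+4/5z) = 1 + z + 11/15z²
  so R(z) = 1 + z + 11/15z².

Need |R(x)|<1, x<0.
x=-1.61: |R|=1.2909
R=1: x+11/15x²=0 ⇒ x=−15/11=-1.3636; min R=1−1/(4·11/15)=0.6591>−1
Confirm numerically:
  x=-1.085: |R|=0.77830 <1
  x=-0.922: |R|=0.70139 <1
  x=-0.801: |R|=0.66951 <1
  x=-0.565: |R|=0.66910 <1
  x=-1.742: |R|=1.48335 >1
  x=-1.583: |R|=1.25465 >1
  x=-1.516: |R|=1.16939 >1
Stable set (-1.3636, 0).

(-1.3636,0); λ=-12 ⇒ h* = (15/11)/12 = 0.1136.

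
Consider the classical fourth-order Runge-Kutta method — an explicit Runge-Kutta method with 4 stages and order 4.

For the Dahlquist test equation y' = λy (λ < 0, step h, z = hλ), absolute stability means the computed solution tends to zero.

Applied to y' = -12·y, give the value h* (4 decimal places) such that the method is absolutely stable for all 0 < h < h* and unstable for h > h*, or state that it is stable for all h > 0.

With y'=λy (z=hλ):
  order 4, 4-stage ⇒ R(z)=1+z+z^2/2+z^3/6+z^4/24
  (e.g. R(-1.58)=0.27048, |R|=0.27048)

Boundary: |R(x)|=1, x<0.
x=-1.58: |R|=0.2705
|R(-2.96)|=1.2970 |R(-2.17)|=0.4053 |R(-1.53)|=0.2718
Bisect:
  x_lo=-3.4147 |R|=2.4444  x_hi=-0.3212 |R|=0.7253
  mid=-1.86798 |R|=0.29767 →hi
  mid=-2.64135 |R|=0.80380 →hi
  mid=-3.02804 |R|=1.43206 →lo
  mid=-2.83469 |R|=1.07707 →lo
  mid=-2.73802 |R|=0.93104 →hi
  mid=-2.78636 |R|=1.00161 →lo
  mid=-2.76219 |R|=0.96572 →hi
  mid=-2.77427 |R|=0.98351 →hi
  mid=-2.78032 |R|=0.99252 →hi
  mid=-2.78334 |R|=0.99705 →hi
  ...
  [-2.78541,-2.78523] ⇒ x*=-2.7853
So |R|<1 on (-2.7853, 0).

(-2.7853,0); λ=-12 ⇒ h* = 0.2321.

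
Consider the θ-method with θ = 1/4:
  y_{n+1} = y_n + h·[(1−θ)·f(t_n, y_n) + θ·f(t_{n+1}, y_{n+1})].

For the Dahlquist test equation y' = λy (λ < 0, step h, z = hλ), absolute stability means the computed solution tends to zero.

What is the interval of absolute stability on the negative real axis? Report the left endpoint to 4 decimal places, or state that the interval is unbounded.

On y'=λy, z=hλ:
  y_{n+1} = y_n + z·[3/4·y_n + 1/4·y_{n+1}] ⇒ (1 − 1/4z)y_{n+1} = (1 + 3/4z)y_n
  ⇒ R(z) = (1 + 3/4z)/(1 − 1/4z).

Find x<0 with |R(x)|<1.
x=-1.21: |R|=0.0710
R=−1: 1+3/4x = −1+1/4x ⇒ -1/2x=2 ⇒ x=2/(-1/2)=-4.0000
Confirm numerically:
  x=-3.798: |R|=0.94819 <1
  x=-1.704: |R|=0.19495 <1
  x=-1.661: |R|=0.17364 <1
  x=-4.536: |R|=1.12559 >1
  x=-4.213: |R|=1.05187 >1
  x=-4.182: |R|=1.04449 >1
Interval (-4.0000, 0).

z∈(-4.0000,0).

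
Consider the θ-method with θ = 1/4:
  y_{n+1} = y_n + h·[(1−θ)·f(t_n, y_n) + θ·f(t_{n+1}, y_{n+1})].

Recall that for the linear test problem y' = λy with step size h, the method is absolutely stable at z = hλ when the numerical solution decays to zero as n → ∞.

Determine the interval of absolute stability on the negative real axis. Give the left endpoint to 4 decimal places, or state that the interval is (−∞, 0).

z∈(-4.0000,0).

Set f=λy, z=hλ:
  y_{n+1} = y_n + z·[3/4·y_n + 1/4·y_{n+1}] ⇒ (1 − 1/4z)y_{n+1} = (1 + 3/4z)y_n
  ⇒ R(z) = (1 + 3/4z)/(1 − 1/4z).

Boundary: |R(x)|=1, x<0.
x=-1.06: |R|=0.1621
R=−1: 1+3/4x = −1+1/4x ⇒ -1/2x=2 ⇒ x=2/(-1/2)=-4.0000
Confirm numerically:
  x=-3.367: |R|=0.82815 <1
  x=-3.315: |R|=0.81271 <1
  x=-2.813: |R|=0.65155 <1
  x=-2.458: |R|=0.52245 <1
  x=-4.459: |R|=1.10852 >1
  x=-4.234: |R|=1.05684 >1
Stable set (-4.0000, 0).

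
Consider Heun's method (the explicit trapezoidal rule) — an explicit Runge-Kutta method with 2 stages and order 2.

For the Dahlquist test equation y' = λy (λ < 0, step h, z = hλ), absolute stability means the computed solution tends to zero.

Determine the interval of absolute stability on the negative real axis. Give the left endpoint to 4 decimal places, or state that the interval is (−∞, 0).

Set f=λy, z=hλ:
  order 2, 2-stage ⇒ R(z)=1+z+z^2/2
  (e.g. R(-0.73)=0.53645, |R|=0.53645)

Solve |R(x)|<1 on ℝ⁻.
x=-0.73: |R|=0.5364
|R(-1.9)|=0.9050 |R(-1.32)|=0.5512 |R(-0.57)|=0.5924
Bisect:
  x_lo=-2.4582 |R|=1.5631  x_hi=-0.3564 |R|=0.7071
  mid=-1.40727 |R|=0.58294 →hi
  mid=-1.93271 |R|=0.93498 →hi
  mid=-2.19543 |R|=1.21453 →lo
  mid=-2.06407 |R|=1.06613 →lo
  mid=-1.99839 |R|=0.99839 →hi
  mid=-2.03123 |R|=1.03172 →lo
  mid=-2.01481 |R|=1.01492 →lo
  mid=-2.00660 |R|=1.00662 →lo
  mid=-2.00250 |R|=1.00250 →lo
  mid=-2.00044 |R|=1.00045 →lo
  ...
  [-2.00006,-1.99993] ⇒ x*=-2.0000
So |R|<1 on (-2.0000, 0).

z∈(-2.0000,0).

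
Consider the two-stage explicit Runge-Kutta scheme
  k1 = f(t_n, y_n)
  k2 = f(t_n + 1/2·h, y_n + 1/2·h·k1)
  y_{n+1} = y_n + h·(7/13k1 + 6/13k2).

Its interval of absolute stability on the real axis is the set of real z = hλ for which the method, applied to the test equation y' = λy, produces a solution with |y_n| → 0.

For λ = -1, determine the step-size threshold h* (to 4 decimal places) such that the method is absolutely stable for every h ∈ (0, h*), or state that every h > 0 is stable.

(-4.3333,0); λ=-1 ⇒ h* = (13/3)/1 = 4.3333.

With y'=λy (z=hλ):
  k1=λy_n ⇒ h·k1=z·y_n;  k2=λ(1+1/2z)y_n ⇒ h·k2=z(1+1/2z)y_n
  y_{n+1}/y_n = 1 + 7/13z + 6/13z(1+1/2z) = 1 + z + 3/13z²
  ⇒ R(z) = 1 + z + 3/13z².

Boundary: |R(x)|=1, x<0.
x=-1.67: |R|=0.0264
R=1: x+3/13x²=0 ⇒ x=−13/3=-4.3333; min R=1−1/(4·3/13)=-0.0833>−1
Confirm numerically:
  x=-3.761: |R|=0.50326 <1
  x=-3.197: |R|=0.16165 <1
  x=-1.830: |R|=0.05718 <1
  x=-1.768: |R|=0.04666 <1
  x=-4.643: |R|=1.33180 >1
  x=-4.599: |R|=1.28195 >1
Interval (-4.3333, 0).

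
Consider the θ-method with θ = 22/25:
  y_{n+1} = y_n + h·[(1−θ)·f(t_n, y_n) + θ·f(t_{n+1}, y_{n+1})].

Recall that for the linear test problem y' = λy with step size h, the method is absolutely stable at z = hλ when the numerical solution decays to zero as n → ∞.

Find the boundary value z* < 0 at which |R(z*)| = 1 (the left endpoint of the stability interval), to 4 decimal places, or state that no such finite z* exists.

On y'=λy, z=hλ:
  y_{n+1} = y_n + z·[3/25·y_n + 22/25·y_{n+1}] ⇒ (1 − 22/25z)y_{n+1} = (1 + 3/25z)y_n
  R(z) = (1 + 3/25z)/(1 − 22/25z).

Need |R(x)|<1, x<0.
x=-0.6: |R|=0.6073
x=-2: |R|=0.2754
x=-10: |R|=0.0204
x=-100: |R|=0.1236
θ=22/25≥1/2 ⇒ |1+3/25x|<|1−22/25x| ∀x<0 ⇒ unbounded interval.

(−∞, 0) — no finite endpoint.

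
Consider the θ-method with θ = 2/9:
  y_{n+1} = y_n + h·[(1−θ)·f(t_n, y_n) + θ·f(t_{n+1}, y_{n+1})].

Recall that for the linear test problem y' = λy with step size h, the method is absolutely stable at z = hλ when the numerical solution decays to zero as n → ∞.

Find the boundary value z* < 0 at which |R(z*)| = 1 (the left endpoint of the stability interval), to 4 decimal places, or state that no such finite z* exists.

Set f=λy, z=hλ:
  y_{n+1} = y_n + z·[7/9·y_n + 2/9·y_{n+1}] ⇒ (1 − 2/9z)y_{n+1} = (1 + 7/9z)y_n
  R(z) = (1 + 7/9z)/(1 − 2/9z).

Solve |R(x)|<1 on ℝ⁻.
x=-1.67: |R|=0.2180
R=−1: 1+7/9x = −1+2/9x ⇒ -5/9x=2 ⇒ x=2/(-5/9)=-3.6000
Confirm numerically:
  x=-3.232: |R|=0.88101 <1
  x=-3.175: |R|=0.86156 <1
  x=-2.897: |R|=0.76240 <1
  x=-1.466: |R|=0.10577 <1
  x=-4.096: |R|=1.14425 >1
  x=-4.000: |R|=1.11765 >1
Stable set (-3.6000, 0).

z* = -3.6000.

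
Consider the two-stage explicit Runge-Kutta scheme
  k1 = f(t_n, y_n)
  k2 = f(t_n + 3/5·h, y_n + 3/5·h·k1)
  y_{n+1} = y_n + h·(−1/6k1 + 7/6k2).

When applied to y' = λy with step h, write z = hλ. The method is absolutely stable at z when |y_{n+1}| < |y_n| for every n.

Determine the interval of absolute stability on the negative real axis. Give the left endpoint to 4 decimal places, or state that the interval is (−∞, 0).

On y'=λy, z=hλ:
  k1=λy_n ⇒ h·k1=z·y_n;  k2=λ(1+3/5z)y_n ⇒ h·k2=z(1+3/5z)y_n
  y_{n+1}/y_n = 1 − 1/6z + 7/6z(1+3/5z) = 1 + z + 7/10z²
  so R(z) = 1 + z + 7/10z².

Find x<0 with |R(x)|<1.
x=-0.77: |R|=0.6450
R=1: x+7/10x²=0 ⇒ x=−10/7=-1.4286; min R=1−1/(4·7/10)=0.6429>−1
Confirm numerically:
  x=-1.194: |R|=0.80395 <1
  x=-1.096: |R|=0.74485 <1
  x=-1.076: |R|=0.73444 <1
  x=-1.985: |R|=1.77316 >1
  x=-1.905: |R|=1.63532 >1
  x=-1.821: |R|=1.50023 >1
Interval (-1.4286, 0).

(-1.4286, 0).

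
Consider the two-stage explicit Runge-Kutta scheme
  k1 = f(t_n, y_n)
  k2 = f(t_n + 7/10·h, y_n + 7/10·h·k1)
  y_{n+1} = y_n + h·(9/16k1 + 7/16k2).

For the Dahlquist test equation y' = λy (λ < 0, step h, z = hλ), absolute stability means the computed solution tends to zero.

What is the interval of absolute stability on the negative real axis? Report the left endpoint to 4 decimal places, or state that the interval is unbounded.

(-3.2653, 0).

With y'=λy (z=hλ):
  k1=λy_n ⇒ h·k1=z·y_n;  k2=λ(1+7/10z)y_n ⇒ h·k2=z(1+7/10z)y_n
  y_{n+1}/y_n = 1 + 9/16z + 7/16z(1+7/10z) = 1 + z + 49/160z²
  so R(z) = 1 + z + 49/160z².

Find x<0 with |R(x)|<1.
x=-0.64: |R|=0.4854
R=1: x+49/160x²=0 ⇒ x=−160/49=-3.2653; min R=1−1/(4·49/160)=0.1837>−1
Confirm numerically:
  x=-2.981: |R|=0.74045 <1
  x=-2.482: |R|=0.40460 <1
  x=-2.451: |R|=0.38877 <1
  x=-2.280: |R|=0.31201 <1
  x=-3.853: |R|=1.69347 >1
  x=-3.790: |R|=1.60901 >1
  x=-3.413: |R|=1.15437 >1
So |R|<1 on (-3.2653, 0).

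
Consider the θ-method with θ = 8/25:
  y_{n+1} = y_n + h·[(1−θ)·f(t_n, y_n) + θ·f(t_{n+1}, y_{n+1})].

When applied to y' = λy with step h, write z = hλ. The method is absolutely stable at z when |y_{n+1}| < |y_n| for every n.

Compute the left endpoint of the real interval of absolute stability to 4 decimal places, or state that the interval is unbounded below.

On y'=λy, z=hλ:
  y_{n+1} = y_n + z·[17/25·y_n + 8/25·y_{n+1}] ⇒ (1 − 8/25z)y_{n+1} = (1 + 17/25z)y_n
  so R(z) = (1 + 17/25z)/(1 − 8/25z).

Need |R(x)|<1, x<0.
x=-0.91: |R|=0.2952
R=−1: 1+17/25x = −1+8/25x ⇒ -9/25x=2 ⇒ x=2/(-9/25)=-5.5556
Confirm numerically:
  x=-5.204: |R|=0.95252 <1
  x=-4.630: |R|=0.86573 <1
  x=-2.877: |R|=0.49794 <1
  x=-6.127: |R|=1.06948 >1
  x=-6.071: |R|=1.06306 >1
  x=-5.759: |R|=1.02576 >1
So |R|<1 on (-5.5556, 0).

z* = -5.5556.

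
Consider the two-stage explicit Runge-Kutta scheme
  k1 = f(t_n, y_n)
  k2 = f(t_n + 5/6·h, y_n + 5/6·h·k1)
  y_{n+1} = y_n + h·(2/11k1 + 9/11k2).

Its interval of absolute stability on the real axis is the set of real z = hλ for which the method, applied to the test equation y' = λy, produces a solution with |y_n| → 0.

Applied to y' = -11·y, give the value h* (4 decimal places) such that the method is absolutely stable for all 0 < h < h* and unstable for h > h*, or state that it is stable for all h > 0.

On y'=λy, z=hλ:
  k1=λy_n ⇒ h·k1=z·y_n;  k2=λ(1+5/6z)y_n ⇒ h·k2=z(1+5/6z)y_n
  y_{n+1}/y_n = 1 + 2/11z + 9/11z(1+5/6z) = 1 + z + 15/22z²
  Hence R(z) = 1 + z + 15/22z².

Solve |R(x)|<1 on ℝ⁻.
x=-1.61: |R|=1.1573
R=1: x+15/22x²=0 ⇒ x=−22/15=-1.4667; min R=1−1/(4·15/22)=0.6333>−1
Confirm numerically:
  x=-1.368: |R|=0.90797 <1
  x=-1.318: |R|=0.86640 <1
  x=-1.237: |R|=0.80630 <1
  x=-0.679: |R|=0.63535 <1
  x=-1.968: |R|=1.67270 >1
  x=-1.706: |R|=1.27839 >1
  x=-1.512: |R|=1.04673 >1
Stable set (-1.4667, 0).

(-1.4667,0); λ=-11 ⇒ h* = (22/15)/11 = 0.1333.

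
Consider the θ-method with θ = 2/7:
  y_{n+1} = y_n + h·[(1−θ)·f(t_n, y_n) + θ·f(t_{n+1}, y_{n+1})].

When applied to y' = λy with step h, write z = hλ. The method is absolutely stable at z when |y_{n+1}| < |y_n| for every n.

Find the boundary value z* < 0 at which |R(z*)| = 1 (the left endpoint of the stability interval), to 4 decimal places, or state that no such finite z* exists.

With y'=λy (z=hλ):
  y_{n+1} = y_n + z·[5/7·y_n + 2/7·y_{n+1}] ⇒ (1 − 2/7z)y_{n+1} = (1 + 5/7z)y_n
  Hence R(z) = (1 + 5/7z)/(1 − 2/7z).

Solve |R(x)|<1 on ℝ⁻.
x=-0.74: |R|=0.3892
R=−1: 1+5/7x = −1+2/7x ⇒ -3/7x=2 ⇒ x=2/(-3/7)=-4.6667
Confirm numerically:
  x=-4.160: |R|=0.90078 <1
  x=-3.961: |R|=0.85813 <1
  x=-2.826: |R|=0.56355 <1
  x=-2.142: |R|=0.32878 <1
  x=-5.256: |R|=1.10096 >1
  x=-4.984: |R|=1.05611 >1
  x=-4.701: |R|=1.00628 >1
Stable set (-4.6667, 0).

z* = -4.6667.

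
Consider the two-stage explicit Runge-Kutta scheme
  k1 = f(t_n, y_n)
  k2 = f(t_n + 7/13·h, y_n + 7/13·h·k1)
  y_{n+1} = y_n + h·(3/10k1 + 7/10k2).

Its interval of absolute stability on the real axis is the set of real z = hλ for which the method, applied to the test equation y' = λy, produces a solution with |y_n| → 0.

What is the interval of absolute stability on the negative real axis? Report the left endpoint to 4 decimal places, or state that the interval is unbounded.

(-2.6531, 0).

With y'=λy (z=hλ):
  k1=λy_n ⇒ h·k1=z·y_n;  k2=λ(1+7/13z)y_n ⇒ h·k2=z(1+7/13z)y_n
  y_{n+1}/y_n = 1 + 3/10z + 7/10z(1+7/13z) = 1 + z + 49/130z²
  R(z) = 1 + z + 49/130z².

Solve |R(x)|<1 on ℝ⁻.
x=-0.74: |R|=0.4664
R=1: x+49/130x²=0 ⇒ x=−130/49=-2.6531; min R=1−1/(4·49/130)=0.3367>−1
Confirm numerically:
  x=-2.308: |R|=0.69982 <1
  x=-1.712: |R|=0.39274 <1
  x=-1.642: |R|=0.37425 <1
  x=-3.094: |R|=1.51422 >1
  x=-2.799: |R|=1.15397 >1
  x=-2.753: |R|=1.10370 >1
Stable set (-2.6531, 0).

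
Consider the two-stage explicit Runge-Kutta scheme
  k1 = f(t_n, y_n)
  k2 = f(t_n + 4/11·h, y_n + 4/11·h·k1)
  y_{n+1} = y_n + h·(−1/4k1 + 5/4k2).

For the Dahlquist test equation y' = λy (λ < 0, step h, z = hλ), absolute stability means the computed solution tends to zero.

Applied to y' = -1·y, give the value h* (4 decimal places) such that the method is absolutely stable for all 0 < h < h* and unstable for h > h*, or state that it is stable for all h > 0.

(-2.2000,0); λ=-1 ⇒ h* = (11/5)/1 = 2.2000.

With y'=λy (z=hλ):
  k1=λy_n ⇒ h·k1=z·y_n;  k2=λ(1+4/11z)y_n ⇒ h·k2=z(1+4/11z)y_n
  y_{n+1}/y_n = 1 − 1/4z + 5/4z(1+4/11z) = 1 + z + 5/11z²
  ⇒ R(z) = 1 + z + 5/11z².

Need |R(x)|<1, x<0.
x=-0.51: |R|=0.6082
R=1: x+5/11x²=0 ⇒ x=−11/5=-2.2000; min R=1−1/(4·5/11)=0.4500>−1
Confirm numerically:
  x=-1.845: |R|=0.70228 <1
  x=-1.427: |R|=0.49860 <1
  x=-1.128: |R|=0.45036 <1
  x=-1.011: |R|=0.45360 <1
  x=-2.618: |R|=1.49742 >1
  x=-2.534: |R|=1.38471 >1
  x=-2.472: |R|=1.30563 >1
So |R|<1 on (-2.2000, 0).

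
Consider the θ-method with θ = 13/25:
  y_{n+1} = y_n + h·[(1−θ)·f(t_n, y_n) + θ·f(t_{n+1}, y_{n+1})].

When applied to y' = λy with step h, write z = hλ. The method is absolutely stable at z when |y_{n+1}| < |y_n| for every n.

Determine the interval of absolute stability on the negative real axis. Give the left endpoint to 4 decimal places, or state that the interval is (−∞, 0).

On y'=λy, z=hλ:
  y_{n+1} = y_n + z·[12/25·y_n + 13/25·y_{n+1}] ⇒ (1 − 13/25z)y_{n+1} = (1 + 12/25z)y_n
  so R(z) = (1 + 12/25z)/(1 − 13/25z).

Find x<0 with |R(x)|<1.
x=-0.48: |R|=0.6159
x=-2: |R|=0.0196
x=-10: |R|=0.6129
x=-100: |R|=0.8868
θ=13/25≥1/2 ⇒ |1+12/25x|<|1−13/25x| ∀x<0 ⇒ interval (−∞,0).

unbounded; (−∞, 0).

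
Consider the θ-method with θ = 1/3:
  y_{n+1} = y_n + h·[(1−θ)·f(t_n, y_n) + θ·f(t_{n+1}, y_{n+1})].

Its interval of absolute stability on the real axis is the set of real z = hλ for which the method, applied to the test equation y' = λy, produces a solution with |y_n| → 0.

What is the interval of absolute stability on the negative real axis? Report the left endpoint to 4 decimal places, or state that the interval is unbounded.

z∈(-6.0000,0).

Test eqn y'=λy, z=hλ:
  y_{n+1} = y_n + z·[2/3·y_n + 1/3·y_{n+1}] ⇒ (1 − 1/3z)y_{n+1} = (1 + 2/3z)y_n
  so R(z) = (1 + 2/3z)/(1 − 1/3z).

Need |R(x)|<1, x<0.
x=-1.45: |R|=0.0225
R=−1: 1+2/3x = −1+1/3x ⇒ -1/3x=2 ⇒ x=2/(-1/3)=-6.0000
Confirm numerically:
  x=-4.788: |R|=0.84438 <1
  x=-4.560: |R|=0.80952 <1
  x=-4.318: |R|=0.77016 <1
  x=-2.619: |R|=0.39829 <1
  x=-6.523: |R|=1.05492 >1
  x=-6.504: |R|=1.05303 >1
  x=-6.467: |R|=1.04933 >1
Interval (-6.0000, 0).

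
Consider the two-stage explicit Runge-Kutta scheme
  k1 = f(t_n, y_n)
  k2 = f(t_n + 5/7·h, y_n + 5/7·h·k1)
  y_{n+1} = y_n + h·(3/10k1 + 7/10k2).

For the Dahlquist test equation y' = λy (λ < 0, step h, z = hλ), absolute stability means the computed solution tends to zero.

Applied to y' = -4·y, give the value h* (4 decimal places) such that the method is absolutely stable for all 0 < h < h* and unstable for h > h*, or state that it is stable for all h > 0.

Set f=λy, z=hλ:
  k1=λy_n ⇒ h·k1=z·y_n;  k2=λ(1+5/7z)y_n ⇒ h·k2=z(1+5/7z)y_n
  y_{n+1}/y_n = 1 + 3/10z + 7/10z(1+5/7z) = 1 + z + 1/2z²
  Hence R(z) = 1 + z + 1/2z².

Solve |R(x)|<1 on ℝ⁻.
x=-1.24: |R|=0.5288
R=1: x+1/2x²=0 ⇒ x=−2=-2.0000; min R=1−1/(4·1/2)=0.5000>−1
Confirm numerically:
  x=-1.911: |R|=0.91496 <1
  x=-1.718: |R|=0.75776 <1
  x=-1.612: |R|=0.68727 <1
  x=-2.277: |R|=1.31536 >1
  x=-2.154: |R|=1.16586 >1
So |R|<1 on (-2.0000, 0).

(-2.0000,0); λ=-4 ⇒ h* = (2)/4 = 0.5000.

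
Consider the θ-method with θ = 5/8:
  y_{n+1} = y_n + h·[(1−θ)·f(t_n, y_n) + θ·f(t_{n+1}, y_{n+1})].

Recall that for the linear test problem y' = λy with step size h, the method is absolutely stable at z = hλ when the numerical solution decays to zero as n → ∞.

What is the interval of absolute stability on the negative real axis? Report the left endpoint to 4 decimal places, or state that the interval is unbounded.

unbounded; (−∞, 0).

Set f=λy, z=hλ:
  y_{n+1} = y_n + z·[3/8·y_n + 5/8·y_{n+1}] ⇒ (1 − 5/8z)y_{n+1} = (1 + 3/8z)y_n
  so R(z) = (1 + 3/8z)/(1 − 5/8z).

Solve |R(x)|<1 on ℝ⁻.
x=-0.96: |R|=0.4000
x=-2: |R|=0.1111
x=-10: |R|=0.3793
x=-100: |R|=0.5748
θ=5/8≥1/2 ⇒ |1+3/8x|<|1−5/8x| ∀x<0 ⇒ unbounded interval.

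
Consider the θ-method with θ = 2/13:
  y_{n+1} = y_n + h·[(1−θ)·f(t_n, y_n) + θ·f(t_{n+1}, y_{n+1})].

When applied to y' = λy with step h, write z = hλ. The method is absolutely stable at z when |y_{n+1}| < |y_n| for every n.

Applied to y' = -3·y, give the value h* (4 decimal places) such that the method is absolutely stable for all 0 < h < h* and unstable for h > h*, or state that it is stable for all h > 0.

(-2.8889,0); λ=-3 ⇒ h* = (26/9)/3 = 0.9630.

With y'=λy (z=hλ):
  y_{n+1} = y_n + z·[11/13·y_n + 2/13·y_{n+1}] ⇒ (1 − 2/13z)y_{n+1} = (1 + 11/13z)y_n
  Hence R(z) = (1 + 11/13z)/(1 − 2/13z).

Boundary: |R(x)|=1, x<0.
x=-0.9: |R|=0.2095
R=−1: 1+11/13x = −1+2/13x ⇒ -9/13x=2 ⇒ x=2/(-9/13)=-2.8889
Confirm numerically:
  x=-2.216: |R|=0.65259 <1
  x=-1.934: |R|=0.49051 <1
  x=-1.749: |R|=0.37817 <1
  x=-1.277: |R|=0.06731 <1
  x=-3.367: |R|=1.21805 >1
  x=-3.355: |R|=1.21284 >1
Stable set (-2.8889, 0).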